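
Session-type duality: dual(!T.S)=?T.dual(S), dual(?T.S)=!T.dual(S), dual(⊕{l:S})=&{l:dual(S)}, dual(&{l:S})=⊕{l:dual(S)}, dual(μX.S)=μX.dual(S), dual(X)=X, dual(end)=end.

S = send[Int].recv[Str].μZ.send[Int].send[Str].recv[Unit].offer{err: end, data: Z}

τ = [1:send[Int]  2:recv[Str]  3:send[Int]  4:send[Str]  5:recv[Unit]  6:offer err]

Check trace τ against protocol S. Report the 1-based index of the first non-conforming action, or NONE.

[1] send[Int]  ok  cont: recv[Str].μZ.…
[2] recv[Str]  ok  cont: μZ.…
[3] send[Int]  ok  cont: send[Str].recv[Unit].offer{err: end, data: μZ.…}
[4] send[Str]  ok  cont: recv[Unit].offer{err: end, data: μZ.…}
[5] recv[Unit]  ok  cont: offer{err: end, data: μZ.…}
[6] offer err  ok  cont: end
τ conforms to S (length 6)

NONE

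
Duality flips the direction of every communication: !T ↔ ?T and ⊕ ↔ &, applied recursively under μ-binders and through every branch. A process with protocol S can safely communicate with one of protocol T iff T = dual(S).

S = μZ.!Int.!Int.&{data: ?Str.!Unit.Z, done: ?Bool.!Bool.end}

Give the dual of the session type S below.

μZ → μZ  (μ self-dual)
  !Int → ?Int
    !Int → ?Int
      &{data,done} → ⊕{data,done}  (external→internal)
        • data:
          ?Str → !Str
            !Unit → ?Unit
              Z ↦ Z
        • done:
          ?Bool → !Bool
            !Bool → ?Bool
              end ↦ end

μZ.?Int.?Int.⊕{data: !Str.?Unit.Z, done: !Bool.?Bool.end}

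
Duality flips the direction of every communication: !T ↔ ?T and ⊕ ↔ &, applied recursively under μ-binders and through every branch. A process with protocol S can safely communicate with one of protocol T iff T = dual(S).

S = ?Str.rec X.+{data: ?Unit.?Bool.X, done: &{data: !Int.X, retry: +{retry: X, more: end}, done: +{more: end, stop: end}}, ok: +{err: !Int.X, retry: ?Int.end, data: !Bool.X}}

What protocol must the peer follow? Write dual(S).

?Str ↦ !Str
  rec X ↦ rec X  (μ self-dual)
    +{data,done,ok} ↦ &{data,done,ok}  (select→offer)
      • data:
        ?Unit ↦ !Unit
          ?Bool ↦ !Bool
            dual(X) = X
      • done:
        &{data,retry,done} ↦ +{data,retry,done}  (&→⊕)
          • data:
            !Int ↦ ?Int
              dual(X) = X
          • retry:
            +{retry,more} ↦ &{retry,more}  (select→offer)
              • retry:
                dual(X) = X
              • more:
                dual(end) = end
          • done:
            +{more,stop} ↦ &{more,stop}  (select→offer)
              • more:
                dual(end) = end
              • stop:
                dual(end) = end
      • ok:
        +{err,retry,data} ↦ &{err,retry,data}  (select→offer)
          • err:
            !Int ↦ ?Int
              dual(X) = X
          • retry:
            ?Int ↦ !Int
              dual(end) = end
          • data:
            !Bool ↦ ?Bool
              dual(X) = X

!Str.rec X.&{data: !Unit.!Bool.X, done: +{data: ?Int.X, retry: &{retry: X, more: end}, done: &{more: end, stop: end}}, ok: &{err: ?Int.X, retry: !Int.end, data: ?Bool.X}}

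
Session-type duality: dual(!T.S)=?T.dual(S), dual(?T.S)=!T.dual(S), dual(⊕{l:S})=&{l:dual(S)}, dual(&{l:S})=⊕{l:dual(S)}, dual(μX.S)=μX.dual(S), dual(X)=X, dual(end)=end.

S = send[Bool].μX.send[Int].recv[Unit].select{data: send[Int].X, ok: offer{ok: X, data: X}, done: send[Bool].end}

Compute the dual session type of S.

recv[Bool].μX.recv[Int].send[Unit].offer{data: recv[Int].X, ok: select{ok: X, data: X}, done: recv[Bool].end}

send[Bool] ↦ recv[Bool]
  μX ↦ μX  (binder kept)
    send[Int] ↦ recv[Int]
      recv[Unit] ↦ send[Unit]
        select{data,ok,done} ↦ offer{data,ok,done}  (⊕→&)
          • data:
            send[Int] ↦ recv[Int]
              X self-dual
          • ok:
            offer{ok,data} ↦ select{ok,data}  (&→⊕)
              • ok:
                X self-dual
              • data:
                X self-dual
          • done:
            send[Bool] ↦ recv[Bool]
              end self-dual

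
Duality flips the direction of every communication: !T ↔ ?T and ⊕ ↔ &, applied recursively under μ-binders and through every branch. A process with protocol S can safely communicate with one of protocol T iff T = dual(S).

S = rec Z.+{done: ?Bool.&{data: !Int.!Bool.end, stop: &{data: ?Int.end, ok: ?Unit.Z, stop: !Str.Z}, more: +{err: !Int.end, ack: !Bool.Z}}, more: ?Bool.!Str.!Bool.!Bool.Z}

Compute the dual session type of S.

rec Z → rec Z  (rec unchanged)
  +{done,more} → &{done,more}  (⊕→&)
    • done:
      ?Bool → !Bool
        &{data,stop,more} → +{data,stop,more}  (&→⊕)
          • data:
            !Int → ?Int
              !Bool → ?Bool
                end self-dual
          • stop:
            &{data,ok,stop} → +{data,ok,stop}  (&→⊕)
              • data:
                ?Int → !Int
                  end self-dual
              • ok:
                ?Unit → !Unit
                  Z self-dual
              • stop:
                !Str → ?Str
                  Z self-dual
          • more:
            +{err,ack} → &{err,ack}  (⊕→&)
              • err:
                !Int → ?Int
                  end self-dual
              • ack:
                !Bool → ?Bool
                  Z self-dual
    • more:
      ?Bool → !Bool
        !Str → ?Str
          !Bool → ?Bool
            !Bool → ?Bool
              Z self-dual

rec Z.&{done: !Bool.+{data: ?Int.?Bool.end, stop: +{data: !Int.end, ok: !Unit.Z, stop: ?Str.Z}, more: &{err: ?Int.end, ack: ?Bool.Z}}, more: !Bool.?Str.?Bool.?Bool.Z}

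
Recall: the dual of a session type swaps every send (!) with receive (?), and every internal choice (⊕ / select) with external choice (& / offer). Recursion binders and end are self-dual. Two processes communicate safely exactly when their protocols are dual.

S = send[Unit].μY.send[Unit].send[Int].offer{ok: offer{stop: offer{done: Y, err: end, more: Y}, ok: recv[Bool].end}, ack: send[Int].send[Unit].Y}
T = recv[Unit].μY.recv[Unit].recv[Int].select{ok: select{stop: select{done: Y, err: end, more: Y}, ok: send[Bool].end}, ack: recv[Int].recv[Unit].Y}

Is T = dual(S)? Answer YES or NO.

send[Unit] ‖ recv[Unit]  ✓
  μY ‖ μY  ✓ (rec unchanged)
    send[Unit] ‖ recv[Unit]  ✓
      send[Int] ‖ recv[Int]  ✓
        offer{ok,ack} ‖ select{ok,ack}  ✓ label sets agree
          [ok]
            offer{stop,ok} ‖ select{stop,ok}  ✓ label sets agree
              [stop]
                offer{done,err,more} ‖ select{done,err,more}  ✓ label sets agree
                  [done]
                    Y ‖ Y  ✓
                  [err]
                    end ‖ end  ✓
                  [more]
                    Y ‖ Y  ✓
              [ok]
                recv[Bool] ‖ send[Bool]  ✓
                  end ‖ end  ✓
          [ack]
            send[Int] ‖ recv[Int]  ✓
              send[Unit] ‖ recv[Unit]  ✓
                Y ‖ Y  ✓

YES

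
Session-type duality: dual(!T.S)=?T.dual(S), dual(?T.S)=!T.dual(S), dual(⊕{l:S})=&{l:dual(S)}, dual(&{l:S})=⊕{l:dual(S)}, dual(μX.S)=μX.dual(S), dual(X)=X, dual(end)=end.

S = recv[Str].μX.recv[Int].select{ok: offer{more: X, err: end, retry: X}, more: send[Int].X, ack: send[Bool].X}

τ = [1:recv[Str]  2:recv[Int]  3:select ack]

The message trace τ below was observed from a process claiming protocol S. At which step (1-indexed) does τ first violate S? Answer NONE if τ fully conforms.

@1 recv[Str]  ok  residual = μX.…
@2 recv[Int]  ok  residual = select{ok: offer{more: μX.…, err: end, retry: μX.…}, more: send[Int].μX.…, ack: send[Bool].μX.…}
@3 select ack  ok  residual = send[Bool].μX.…
all 3 steps conform

NONE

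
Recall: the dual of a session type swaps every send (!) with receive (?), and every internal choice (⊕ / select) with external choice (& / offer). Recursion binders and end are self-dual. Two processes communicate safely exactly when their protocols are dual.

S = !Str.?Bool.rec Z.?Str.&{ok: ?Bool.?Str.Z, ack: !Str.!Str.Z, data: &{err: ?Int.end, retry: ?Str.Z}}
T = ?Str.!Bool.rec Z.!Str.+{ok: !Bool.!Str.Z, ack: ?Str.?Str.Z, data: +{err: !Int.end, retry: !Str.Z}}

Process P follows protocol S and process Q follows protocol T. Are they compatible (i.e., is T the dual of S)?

!Str | ?Str  ✓
  ?Bool | !Bool  ✓
    rec Z | rec Z  ✓ (rec unchanged)
      ?Str | !Str  ✓
        &{ok,ack,data} | +{ok,ack,data}  ✓ same labels
          • ok:
            ?Bool | !Bool  ✓
              ?Str | !Str  ✓
                Z | Z  ✓
          • ack:
            !Str | ?Str  ✓
              !Str | ?Str  ✓
                Z | Z  ✓
          • data:
            &{err,retry} | +{err,retry}  ✓ same labels
              • err:
                ?Int | !Int  ✓
                  end | end  ✓
              • retry:
                ?Str | !Str  ✓
                  Z | Z  ✓

YES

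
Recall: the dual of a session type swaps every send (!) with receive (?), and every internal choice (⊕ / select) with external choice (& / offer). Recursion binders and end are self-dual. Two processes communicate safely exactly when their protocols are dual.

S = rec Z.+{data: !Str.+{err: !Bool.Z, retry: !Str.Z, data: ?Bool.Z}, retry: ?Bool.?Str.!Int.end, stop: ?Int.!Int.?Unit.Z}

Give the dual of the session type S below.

rec Z.&{data: ?Str.&{err: ?Bool.Z, retry: ?Str.Z, data: !Bool.Z}, retry: !Bool.!Str.?Int.end, stop: !Int.?Int.!Unit.Z}

rec Z = rec Z  (rec unchanged)
  +{data,retry,stop} = &{data,retry,stop}  (⊕→&)
    [data]
      !Str = ?Str
        +{err,retry,data} = &{err,retry,data}  (⊕→&)
          [err]
            !Bool = ?Bool
              dual(Z) = Z
          [retry]
            !Str = ?Str
              dual(Z) = Z
          [data]
            ?Bool = !Bool
              dual(Z) = Z
    [retry]
      ?Bool = !Bool
        ?Str = !Str
          !Int = ?Int
            dual(end) = end
    [stop]
      ?Int = !Int
        !Int = ?Int
          ?Unit = !Unit
            dual(Z) = Z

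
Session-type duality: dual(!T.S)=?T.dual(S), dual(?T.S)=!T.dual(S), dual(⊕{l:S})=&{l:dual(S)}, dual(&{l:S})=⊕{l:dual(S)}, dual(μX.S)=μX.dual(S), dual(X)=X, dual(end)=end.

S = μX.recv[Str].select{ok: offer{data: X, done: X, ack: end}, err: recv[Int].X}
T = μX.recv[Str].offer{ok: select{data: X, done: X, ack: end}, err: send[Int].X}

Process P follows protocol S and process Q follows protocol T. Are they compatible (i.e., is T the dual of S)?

NO

μX ‖ μX  match (rec unchanged)
  recv[Str] ‖ recv[Str]  ✗ same direction on both sides — not dual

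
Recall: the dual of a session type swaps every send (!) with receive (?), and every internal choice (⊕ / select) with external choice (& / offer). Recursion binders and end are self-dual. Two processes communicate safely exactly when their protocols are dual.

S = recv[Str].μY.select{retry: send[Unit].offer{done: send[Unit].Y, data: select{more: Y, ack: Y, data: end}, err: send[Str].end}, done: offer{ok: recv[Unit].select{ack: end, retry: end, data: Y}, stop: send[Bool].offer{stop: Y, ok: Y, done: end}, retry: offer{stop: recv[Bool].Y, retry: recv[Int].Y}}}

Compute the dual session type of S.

send[Str].μY.offer{retry: recv[Unit].select{done: recv[Unit].Y, data: offer{more: Y, ack: Y, data: end}, err: recv[Str].end}, done: select{ok: send[Unit].offer{ack: end, retry: end, data: Y}, stop: recv[Bool].select{stop: Y, ok: Y, done: end}, retry: select{stop: send[Bool].Y, retry: send[Int].Y}}}

recv[Str] ↦ send[Str]
  μY ↦ μY  (μ self-dual)
    select{retry,done} ↦ offer{retry,done}  (⊕→&)
      • retry:
        send[Unit] ↦ recv[Unit]
          offer{done,data,err} ↦ select{done,data,err}  (&→⊕)
            • done:
              send[Unit] ↦ recv[Unit]
                Y self-dual
            • data:
              select{more,ack,data} ↦ offer{more,ack,data}  (⊕→&)
                • more:
                  Y self-dual
                • ack:
                  Y self-dual
                • data:
                  end self-dual
            • err:
              send[Str] ↦ recv[Str]
                end self-dual
      • done:
        offer{ok,stop,retry} ↦ select{ok,stop,retry}  (&→⊕)
          • ok:
            recv[Unit] ↦ send[Unit]
              select{ack,retry,data} ↦ offer{ack,retry,data}  (⊕→&)
                • ack:
                  end self-dual
                • retry:
                  end self-dual
                • data:
                  Y self-dual
          • stop:
            send[Bool] ↦ recv[Bool]
              offer{stop,ok,done} ↦ select{stop,ok,done}  (&→⊕)
                • stop:
                  Y self-dual
                • ok:
                  Y self-dual
                • done:
                  end self-dual
          • retry:
            offer{stop,retry} ↦ select{stop,retry}  (&→⊕)
              • stop:
                recv[Bool] ↦ send[Bool]
                  Y self-dual
              • retry:
                recv[Int] ↦ send[Int]
                  Y self-dual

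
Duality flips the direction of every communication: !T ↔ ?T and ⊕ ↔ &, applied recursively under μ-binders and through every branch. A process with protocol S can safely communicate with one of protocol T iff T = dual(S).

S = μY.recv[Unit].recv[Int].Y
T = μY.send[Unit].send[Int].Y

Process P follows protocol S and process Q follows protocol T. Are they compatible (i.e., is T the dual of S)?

μY ‖ μY  match (rec unchanged)
  recv[Unit] ‖ send[Unit]  match
    recv[Int] ‖ send[Int]  match
      Y ‖ Y  match

YES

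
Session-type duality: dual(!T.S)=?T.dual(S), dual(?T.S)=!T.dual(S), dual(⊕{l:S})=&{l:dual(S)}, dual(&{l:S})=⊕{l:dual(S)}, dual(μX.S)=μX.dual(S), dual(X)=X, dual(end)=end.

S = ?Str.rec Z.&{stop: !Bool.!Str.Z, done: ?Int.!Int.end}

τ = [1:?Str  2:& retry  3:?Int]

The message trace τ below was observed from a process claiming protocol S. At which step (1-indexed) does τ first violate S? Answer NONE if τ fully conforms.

2

@1 ?Str  ok  cont: rec Z.…
@2 got & retry, protocol expects & stop or & done  ✗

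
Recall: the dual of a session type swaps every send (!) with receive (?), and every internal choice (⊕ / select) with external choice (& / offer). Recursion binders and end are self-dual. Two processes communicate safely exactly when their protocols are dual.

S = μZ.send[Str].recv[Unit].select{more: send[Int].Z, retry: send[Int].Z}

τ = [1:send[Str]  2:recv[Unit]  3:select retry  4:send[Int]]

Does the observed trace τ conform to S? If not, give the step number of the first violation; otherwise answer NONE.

NONE

@1 send[Str]  ✓  cont: recv[Unit].select{more: send[Int].μZ.…, retry: send[Int].μZ.…}
@2 recv[Unit]  ✓  cont: select{more: send[Int].μZ.…, retry: send[Int].μZ.…}
@3 select retry  ✓  cont: send[Int].μZ.…
@4 send[Int]  ✓  cont: μZ.…
τ conforms to S (length 4)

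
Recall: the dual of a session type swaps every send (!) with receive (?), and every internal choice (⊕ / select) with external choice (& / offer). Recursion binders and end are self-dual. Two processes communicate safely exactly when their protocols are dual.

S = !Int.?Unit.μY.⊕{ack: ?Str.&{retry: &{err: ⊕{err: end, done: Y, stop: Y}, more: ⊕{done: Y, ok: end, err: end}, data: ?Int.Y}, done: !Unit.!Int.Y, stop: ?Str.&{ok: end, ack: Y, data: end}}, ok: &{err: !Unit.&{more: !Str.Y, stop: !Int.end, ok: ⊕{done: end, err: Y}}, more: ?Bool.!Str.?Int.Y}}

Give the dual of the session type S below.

!Int ↦ ?Int
  ?Unit ↦ !Unit
    μY ↦ μY  (rec unchanged)
      ⊕{ack,ok} ↦ &{ack,ok}  (select→offer)
        [ack]
          ?Str ↦ !Str
            &{retry,done,stop} ↦ ⊕{retry,done,stop}  (&→⊕)
              [retry]
                &{err,more,data} ↦ ⊕{err,more,data}  (&→⊕)
                  [err]
                    ⊕{err,done,stop} ↦ &{err,done,stop}  (select→offer)
                      [err]
                        dual(end) = end
                      [done]
                        dual(Y) = Y
                      [stop]
                        dual(Y) = Y
                  [more]
                    ⊕{done,ok,err} ↦ &{done,ok,err}  (select→offer)
                      [done]
                        dual(Y) = Y
                      [ok]
                        dual(end) = end
                      [err]
                        dual(end) = end
                  [data]
                    ?Int ↦ !Int
                      dual(Y) = Y
              [done]
                !Unit ↦ ?Unit
                  !Int ↦ ?Int
                    dual(Y) = Y
              [stop]
                ?Str ↦ !Str
                  &{ok,ack,data} ↦ ⊕{ok,ack,data}  (&→⊕)
                    [ok]
                      dual(end) = end
                    [ack]
                      dual(Y) = Y
                    [data]
                      dual(end) = end
        [ok]
          &{err,more} ↦ ⊕{err,more}  (&→⊕)
            [err]
              !Unit ↦ ?Unit
                &{more,stop,ok} ↦ ⊕{more,stop,ok}  (&→⊕)
                  [more]
                    !Str ↦ ?Str
                      dual(Y) = Y
                  [stop]
                    !Int ↦ ?Int
                      dual(end) = end
                  [ok]
                    ⊕{done,err} ↦ &{done,err}  (select→offer)
                      [done]
                        dual(end) = end
                      [err]
                        dual(Y) = Y
            [more]
              ?Bool ↦ !Bool
                !Str ↦ ?Str
                  ?Int ↦ !Int
                    dual(Y) = Y

?Int.!Unit.μY.&{ack: !Str.⊕{retry: ⊕{err: &{err: end, done: Y, stop: Y}, more: &{done: Y, ok: end, err: end}, data: !Int.Y}, done: ?Unit.?Int.Y, stop: !Str.⊕{ok: end, ack: Y, data: end}}, ok: ⊕{err: ?Unit.⊕{more: ?Str.Y, stop: ?Int.end, ok: &{done: end, err: Y}}, more: !Bool.?Str.!Int.Y}}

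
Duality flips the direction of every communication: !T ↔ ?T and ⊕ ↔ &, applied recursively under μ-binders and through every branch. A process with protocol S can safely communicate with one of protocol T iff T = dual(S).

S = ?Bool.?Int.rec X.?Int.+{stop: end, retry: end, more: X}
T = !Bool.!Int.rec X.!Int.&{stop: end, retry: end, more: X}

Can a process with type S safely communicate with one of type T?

YES

?Bool | !Bool  ok
  ?Int | !Int  ok
    rec X | rec X  ok (rec unchanged)
      ?Int | !Int  ok
        +{stop,retry,more} | &{stop,retry,more}  ok same labels
          [stop]
            end | end  ok
          [retry]
            end | end  ok
          [more]
            X | X  ok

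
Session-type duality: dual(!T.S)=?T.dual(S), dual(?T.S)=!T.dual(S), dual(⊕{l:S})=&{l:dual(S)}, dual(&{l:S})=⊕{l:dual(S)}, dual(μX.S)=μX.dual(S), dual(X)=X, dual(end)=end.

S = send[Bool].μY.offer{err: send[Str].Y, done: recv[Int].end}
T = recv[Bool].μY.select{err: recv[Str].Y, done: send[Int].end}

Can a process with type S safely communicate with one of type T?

send[Bool] vs recv[Bool]  ✓
  μY vs μY  ✓ (μ self-dual)
    offer{err,done} vs select{err,done}  ✓ same labels
      case err:
        send[Str] vs recv[Str]  ✓
          Y vs Y  ✓
      case done:
        recv[Int] vs send[Int]  ✓
          end vs end  ✓

YES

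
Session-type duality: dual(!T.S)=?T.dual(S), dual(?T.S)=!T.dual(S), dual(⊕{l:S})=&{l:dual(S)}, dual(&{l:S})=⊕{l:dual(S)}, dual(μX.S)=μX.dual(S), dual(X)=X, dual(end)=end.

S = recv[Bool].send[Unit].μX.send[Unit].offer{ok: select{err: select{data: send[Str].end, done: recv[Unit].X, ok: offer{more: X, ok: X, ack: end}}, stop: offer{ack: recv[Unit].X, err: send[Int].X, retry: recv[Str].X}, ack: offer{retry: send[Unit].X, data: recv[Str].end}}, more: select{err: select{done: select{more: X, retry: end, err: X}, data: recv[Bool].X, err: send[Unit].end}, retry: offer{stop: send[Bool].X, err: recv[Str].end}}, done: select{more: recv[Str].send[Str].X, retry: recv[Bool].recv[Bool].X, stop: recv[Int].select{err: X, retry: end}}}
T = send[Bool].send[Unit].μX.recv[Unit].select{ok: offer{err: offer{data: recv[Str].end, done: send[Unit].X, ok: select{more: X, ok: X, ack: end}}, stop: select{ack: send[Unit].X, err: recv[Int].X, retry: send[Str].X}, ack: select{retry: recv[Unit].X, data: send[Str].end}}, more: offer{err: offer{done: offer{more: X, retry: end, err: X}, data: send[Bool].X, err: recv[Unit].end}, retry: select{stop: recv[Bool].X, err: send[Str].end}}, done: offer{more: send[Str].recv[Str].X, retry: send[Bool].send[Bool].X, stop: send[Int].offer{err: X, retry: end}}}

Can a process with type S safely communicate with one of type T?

recv[Bool] | send[Bool]  ✓
  send[Unit] | send[Unit]  ✗ same direction on both sides — not dual

NO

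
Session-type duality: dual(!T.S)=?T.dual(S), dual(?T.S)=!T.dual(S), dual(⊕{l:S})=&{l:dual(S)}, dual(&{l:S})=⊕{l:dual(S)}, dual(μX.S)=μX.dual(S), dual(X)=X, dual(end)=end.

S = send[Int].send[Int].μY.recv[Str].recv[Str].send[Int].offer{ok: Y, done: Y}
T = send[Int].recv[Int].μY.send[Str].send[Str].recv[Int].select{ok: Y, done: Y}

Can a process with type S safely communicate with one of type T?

NO

send[Int] ‖ send[Int]  ✗ same direction on both sides — not dual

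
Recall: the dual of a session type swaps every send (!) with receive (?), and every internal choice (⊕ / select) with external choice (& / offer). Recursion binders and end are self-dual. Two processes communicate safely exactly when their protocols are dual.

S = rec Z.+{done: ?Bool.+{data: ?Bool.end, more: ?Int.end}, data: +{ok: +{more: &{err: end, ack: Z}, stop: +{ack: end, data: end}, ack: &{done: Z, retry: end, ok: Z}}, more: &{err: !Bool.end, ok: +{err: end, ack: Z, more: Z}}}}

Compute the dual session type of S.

rec Z → rec Z  (μ self-dual)
  +{done,data} → &{done,data}  (select→offer)
    case done:
      ?Bool → !Bool
        +{data,more} → &{data,more}  (select→offer)
          case data:
            ?Bool → !Bool
              end ↦ end
          case more:
            ?Int → !Int
              end ↦ end
    case data:
      +{ok,more} → &{ok,more}  (select→offer)
        case ok:
          +{more,stop,ack} → &{more,stop,ack}  (select→offer)
            case more:
              &{err,ack} → +{err,ack}  (&→⊕)
                case err:
                  end ↦ end
                case ack:
                  Z ↦ Z
            case stop:
              +{ack,data} → &{ack,data}  (select→offer)
                case ack:
                  end ↦ end
                case data:
                  end ↦ end
            case ack:
              &{done,retry,ok} → +{done,retry,ok}  (&→⊕)
                case done:
                  Z ↦ Z
                case retry:
                  end ↦ end
                case ok:
                  Z ↦ Z
        case more:
          &{err,ok} → +{err,ok}  (&→⊕)
            case err:
              !Bool → ?Bool
                end ↦ end
            case ok:
              +{err,ack,more} → &{err,ack,more}  (select→offer)
                case err:
                  end ↦ end
                case ack:
                  Z ↦ Z
                case more:
                  Z ↦ Z

rec Z.&{done: !Bool.&{data: !Bool.end, more: !Int.end}, data: &{ok: &{more: +{err: end, ack: Z}, stop: &{ack: end, data: end}, ack: +{done: Z, retry: end, ok: Z}}, more: +{err: ?Bool.end, ok: &{err: end, ack: Z, more: Z}}}}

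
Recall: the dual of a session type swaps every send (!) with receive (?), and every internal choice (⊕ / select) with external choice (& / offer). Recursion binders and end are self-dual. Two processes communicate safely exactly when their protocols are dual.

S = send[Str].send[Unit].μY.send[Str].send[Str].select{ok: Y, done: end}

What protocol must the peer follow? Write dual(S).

send[Str] = recv[Str]
  send[Unit] = recv[Unit]
    μY = μY  (μ self-dual)
      send[Str] = recv[Str]
        send[Str] = recv[Str]
          select{ok,done} = offer{ok,done}  (⊕→&)
            [ok]
              Y ↦ Y
            [done]
              end ↦ end

recv[Str].recv[Unit].μY.recv[Str].recv[Str].offer{ok: Y, done: end}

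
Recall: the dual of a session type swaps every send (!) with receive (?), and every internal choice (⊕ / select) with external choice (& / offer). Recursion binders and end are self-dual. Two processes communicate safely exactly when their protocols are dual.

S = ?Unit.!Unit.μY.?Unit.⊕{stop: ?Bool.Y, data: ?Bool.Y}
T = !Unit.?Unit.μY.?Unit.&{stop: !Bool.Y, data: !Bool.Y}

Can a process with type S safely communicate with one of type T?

NO

?Unit | !Unit  ok
  !Unit | ?Unit  ok
    μY | μY  ok (binder kept)
      ?Unit | ?Unit  ✗ same direction on both sides — not dual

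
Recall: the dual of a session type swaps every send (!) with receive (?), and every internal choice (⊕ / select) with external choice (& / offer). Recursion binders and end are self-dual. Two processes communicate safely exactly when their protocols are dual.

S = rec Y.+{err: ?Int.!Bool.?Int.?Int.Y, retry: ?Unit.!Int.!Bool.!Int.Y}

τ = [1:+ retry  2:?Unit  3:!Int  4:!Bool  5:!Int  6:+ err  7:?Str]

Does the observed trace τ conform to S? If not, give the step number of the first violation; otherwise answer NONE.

[1] + retry  match  residual = ?Unit.!Int.!Bool.!Int.rec Y.…
[2] ?Unit  match  residual = !Int.!Bool.!Int.rec Y.…
[3] !Int  match  residual = !Bool.!Int.rec Y.…
[4] !Bool  match  residual = !Int.rec Y.…
[5] !Int  match  residual = rec Y.…
[6] + err  match  residual = ?Int.!Bool.?Int.?Int.rec Y.…
[7] got ?Str, protocol expects ?Int  ✗

7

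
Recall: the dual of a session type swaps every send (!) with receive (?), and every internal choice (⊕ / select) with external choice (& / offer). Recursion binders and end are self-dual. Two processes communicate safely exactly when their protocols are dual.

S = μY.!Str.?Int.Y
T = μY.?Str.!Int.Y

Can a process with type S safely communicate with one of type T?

YES

μY vs μY  match (rec unchanged)
  !Str vs ?Str  match
    ?Int vs !Int  match
      Y vs Y  match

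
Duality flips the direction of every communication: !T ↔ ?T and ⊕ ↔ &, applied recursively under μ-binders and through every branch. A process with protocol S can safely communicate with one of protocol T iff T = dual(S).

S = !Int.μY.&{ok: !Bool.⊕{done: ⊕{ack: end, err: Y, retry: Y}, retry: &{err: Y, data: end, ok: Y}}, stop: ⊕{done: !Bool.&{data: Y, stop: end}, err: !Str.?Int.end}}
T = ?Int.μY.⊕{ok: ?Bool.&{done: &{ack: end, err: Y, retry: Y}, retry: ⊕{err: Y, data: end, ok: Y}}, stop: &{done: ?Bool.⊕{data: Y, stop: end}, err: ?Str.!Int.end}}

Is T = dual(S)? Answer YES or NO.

YES

!Int vs ?Int  ok
  μY vs μY  ok (binder kept)
    &{ok,stop} vs ⊕{ok,stop}  ok same labels
      • ok:
        !Bool vs ?Bool  ok
          ⊕{done,retry} vs &{done,retry}  ok same labels
            • done:
              ⊕{ack,err,retry} vs &{ack,err,retry}  ok same labels
                • ack:
                  end vs end  ok
                • err:
                  Y vs Y  ok
                • retry:
                  Y vs Y  ok
            • retry:
              &{err,data,ok} vs ⊕{err,data,ok}  ok same labels
                • err:
                  Y vs Y  ok
                • data:
                  end vs end  ok
                • ok:
                  Y vs Y  ok
      • stop:
        ⊕{done,err} vs &{done,err}  ok same labels
          • done:
            !Bool vs ?Bool  ok
              &{data,stop} vs ⊕{data,stop}  ok same labels
                • data:
                  Y vs Y  ok
                • stop:
                  end vs end  ok
          • err:
            !Str vs ?Str  ok
              ?Int vs !Int  ok
                end vs end  ok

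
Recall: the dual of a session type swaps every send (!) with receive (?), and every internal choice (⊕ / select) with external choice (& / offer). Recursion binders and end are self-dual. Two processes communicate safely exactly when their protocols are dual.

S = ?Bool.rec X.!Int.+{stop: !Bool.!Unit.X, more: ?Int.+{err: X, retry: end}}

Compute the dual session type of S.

?Bool ↦ !Bool
  rec X ↦ rec X  (binder kept)
    !Int ↦ ?Int
      +{stop,more} ↦ &{stop,more}  (internal→external)
        [stop]
          !Bool ↦ ?Bool
            !Unit ↦ ?Unit
              X ↦ X
        [more]
          ?Int ↦ !Int
            +{err,retry} ↦ &{err,retry}  (internal→external)
              [err]
                X ↦ X
              [retry]
                end ↦ end

!Bool.rec X.?Int.&{stop: ?Bool.?Unit.X, more: !Int.&{err: X, retry: end}}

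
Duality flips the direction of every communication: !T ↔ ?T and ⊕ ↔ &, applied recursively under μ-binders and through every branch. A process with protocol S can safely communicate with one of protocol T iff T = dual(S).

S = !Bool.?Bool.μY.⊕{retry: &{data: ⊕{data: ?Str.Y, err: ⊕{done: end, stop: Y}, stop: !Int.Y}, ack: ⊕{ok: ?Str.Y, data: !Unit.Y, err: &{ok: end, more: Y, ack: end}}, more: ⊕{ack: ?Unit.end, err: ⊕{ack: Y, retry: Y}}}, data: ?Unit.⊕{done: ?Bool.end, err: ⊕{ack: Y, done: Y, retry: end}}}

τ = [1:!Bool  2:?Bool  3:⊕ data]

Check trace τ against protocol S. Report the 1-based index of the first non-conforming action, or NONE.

@1 !Bool  ✓  cont: ?Bool.μY.…
@2 ?Bool  ✓  cont: μY.…
@3 ⊕ data  ✓  cont: ?Unit.⊕{done: ?Bool.end, err: ⊕{ack: μY.…, done: μY.…, retry: end}}
all 3 steps conform

NONE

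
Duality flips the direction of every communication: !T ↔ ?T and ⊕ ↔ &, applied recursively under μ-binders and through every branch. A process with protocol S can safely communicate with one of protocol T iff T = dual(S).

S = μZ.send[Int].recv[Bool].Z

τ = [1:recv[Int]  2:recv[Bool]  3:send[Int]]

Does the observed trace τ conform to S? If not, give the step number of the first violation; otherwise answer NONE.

@1 got recv[Int], protocol expects send[Int]  ✗

1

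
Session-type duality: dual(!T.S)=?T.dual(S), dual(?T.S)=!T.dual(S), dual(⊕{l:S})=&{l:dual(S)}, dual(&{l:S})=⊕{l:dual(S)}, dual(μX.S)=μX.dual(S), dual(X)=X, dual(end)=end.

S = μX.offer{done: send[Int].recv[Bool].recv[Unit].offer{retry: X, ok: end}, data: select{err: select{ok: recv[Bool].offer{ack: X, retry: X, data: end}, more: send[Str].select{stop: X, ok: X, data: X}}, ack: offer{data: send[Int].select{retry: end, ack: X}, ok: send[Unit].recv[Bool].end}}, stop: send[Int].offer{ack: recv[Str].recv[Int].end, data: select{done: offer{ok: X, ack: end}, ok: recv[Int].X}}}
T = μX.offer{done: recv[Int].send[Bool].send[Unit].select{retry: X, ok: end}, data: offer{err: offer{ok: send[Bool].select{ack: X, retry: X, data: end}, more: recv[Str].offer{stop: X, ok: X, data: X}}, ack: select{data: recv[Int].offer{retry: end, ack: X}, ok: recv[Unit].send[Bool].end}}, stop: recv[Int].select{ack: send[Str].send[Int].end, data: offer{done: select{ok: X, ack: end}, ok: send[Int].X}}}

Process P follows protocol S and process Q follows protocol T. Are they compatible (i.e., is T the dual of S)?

μX ‖ μX  ✓ (rec unchanged)
  offer{done,data,stop} ‖ offer{done,data,stop}  ✗ choice polarity not flipped — not dual

NO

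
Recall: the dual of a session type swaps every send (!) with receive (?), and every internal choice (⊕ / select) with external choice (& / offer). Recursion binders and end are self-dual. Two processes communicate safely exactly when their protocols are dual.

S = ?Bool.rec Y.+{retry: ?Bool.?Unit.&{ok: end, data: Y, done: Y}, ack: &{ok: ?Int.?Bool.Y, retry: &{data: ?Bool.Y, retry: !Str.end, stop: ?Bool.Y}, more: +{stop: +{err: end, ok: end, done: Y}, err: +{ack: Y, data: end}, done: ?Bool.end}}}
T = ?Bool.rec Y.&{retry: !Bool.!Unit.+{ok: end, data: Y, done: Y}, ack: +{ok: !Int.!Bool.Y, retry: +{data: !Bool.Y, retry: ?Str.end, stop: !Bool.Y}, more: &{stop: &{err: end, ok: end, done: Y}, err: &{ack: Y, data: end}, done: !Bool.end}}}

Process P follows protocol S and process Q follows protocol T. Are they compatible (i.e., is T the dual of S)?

NO

?Bool | ?Bool  ✗ same direction on both sides — not dual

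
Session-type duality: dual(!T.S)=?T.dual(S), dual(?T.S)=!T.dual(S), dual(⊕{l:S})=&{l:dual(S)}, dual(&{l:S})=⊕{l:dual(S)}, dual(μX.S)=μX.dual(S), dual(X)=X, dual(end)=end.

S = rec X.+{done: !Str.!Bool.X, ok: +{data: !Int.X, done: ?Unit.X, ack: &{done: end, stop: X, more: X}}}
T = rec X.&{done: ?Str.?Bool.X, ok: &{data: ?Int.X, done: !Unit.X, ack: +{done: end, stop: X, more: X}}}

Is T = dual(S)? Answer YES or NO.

YES

rec X vs rec X  match (rec unchanged)
  +{done,ok} vs &{done,ok}  match labels match
    • done:
      !Str vs ?Str  match
        !Bool vs ?Bool  match
          X vs X  match
    • ok:
      +{data,done,ack} vs &{data,done,ack}  match labels match
        • data:
          !Int vs ?Int  match
            X vs X  match
        • done:
          ?Unit vs !Unit  match
            X vs X  match
        • ack:
          &{done,stop,more} vs +{done,stop,more}  match labels match
            • done:
              end vs end  match
            • stop:
              X vs X  match
            • more:
              X vs X  match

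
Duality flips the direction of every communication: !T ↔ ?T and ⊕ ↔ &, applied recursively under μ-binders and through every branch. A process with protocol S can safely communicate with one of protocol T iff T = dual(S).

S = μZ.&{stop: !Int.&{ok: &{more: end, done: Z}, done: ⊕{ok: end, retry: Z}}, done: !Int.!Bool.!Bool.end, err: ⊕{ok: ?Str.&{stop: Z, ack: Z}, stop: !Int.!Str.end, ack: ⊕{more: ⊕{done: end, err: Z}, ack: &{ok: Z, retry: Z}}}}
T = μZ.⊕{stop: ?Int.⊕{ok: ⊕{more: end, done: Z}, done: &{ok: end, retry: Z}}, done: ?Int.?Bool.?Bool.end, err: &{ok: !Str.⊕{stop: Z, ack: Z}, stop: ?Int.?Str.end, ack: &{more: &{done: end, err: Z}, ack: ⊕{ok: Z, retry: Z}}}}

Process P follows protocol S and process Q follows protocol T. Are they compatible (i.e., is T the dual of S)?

μZ | μZ  ok (binder kept)
  &{stop,done,err} | ⊕{stop,done,err}  ok label sets agree
    case stop:
      !Int | ?Int  ok
        &{ok,done} | ⊕{ok,done}  ok label sets agree
          case ok:
            &{more,done} | ⊕{more,done}  ok label sets agree
              case more:
                end | end  ok
              case done:
                Z | Z  ok
          case done:
            ⊕{ok,retry} | &{ok,retry}  ok label sets agree
              case ok:
                end | end  ok
              case retry:
                Z | Z  ok
    case done:
      !Int | ?Int  ok
        !Bool | ?Bool  ok
          !Bool | ?Bool  ok
            end | end  ok
    case err:
      ⊕{ok,stop,ack} | &{ok,stop,ack}  ok label sets agree
        case ok:
          ?Str | !Str  ok
            &{stop,ack} | ⊕{stop,ack}  ok label sets agree
              case stop:
                Z | Z  ok
              case ack:
                Z | Z  ok
        case stop:
          !Int | ?Int  ok
            !Str | ?Str  ok
              end | end  ok
        case ack:
          ⊕{more,ack} | &{more,ack}  ok label sets agree
            case more:
              ⊕{done,err} | &{done,err}  ok label sets agree
                case done:
                  end | end  ok
                case err:
                  Z | Z  ok
            case ack:
              &{ok,retry} | ⊕{ok,retry}  ok label sets agree
                case ok:
                  Z | Z  ok
                case retry:
                  Z | Z  ok

YES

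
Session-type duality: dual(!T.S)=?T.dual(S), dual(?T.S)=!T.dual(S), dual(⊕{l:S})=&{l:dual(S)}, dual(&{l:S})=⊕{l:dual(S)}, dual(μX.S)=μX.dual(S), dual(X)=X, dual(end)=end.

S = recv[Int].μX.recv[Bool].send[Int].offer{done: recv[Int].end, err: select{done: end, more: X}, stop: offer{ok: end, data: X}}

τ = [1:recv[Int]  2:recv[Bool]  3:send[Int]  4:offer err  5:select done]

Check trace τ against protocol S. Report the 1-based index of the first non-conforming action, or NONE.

step 1: recv[Int]  ✓  cont: μX.…
step 2: recv[Bool]  ✓  cont: send[Int].offer{done: recv[Int].end, err: select{done: end, more: μX.…}, stop: offer{ok: end, data: μX.…}}
step 3: send[Int]  ✓  cont: offer{done: recv[Int].end, err: select{done: end, more: μX.…}, stop: offer{ok: end, data: μX.…}}
step 4: offer err  ✓  cont: select{done: end, more: μX.…}
step 5: select done  ✓  cont: end
all 5 steps conform

NONE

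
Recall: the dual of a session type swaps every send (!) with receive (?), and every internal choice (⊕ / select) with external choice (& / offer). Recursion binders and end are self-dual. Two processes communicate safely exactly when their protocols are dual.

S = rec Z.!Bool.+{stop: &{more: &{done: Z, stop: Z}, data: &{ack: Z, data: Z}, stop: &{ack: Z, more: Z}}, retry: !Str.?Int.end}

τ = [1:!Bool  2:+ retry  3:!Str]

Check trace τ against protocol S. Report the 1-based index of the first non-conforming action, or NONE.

NONE

@1 !Bool  ok  now at +{stop: &{more: &{done: rec Z.…, stop: rec Z.…}, data: &{ack: rec Z.…, data: rec Z.…}, stop: &{ack: rec Z.…, more: rec Z.…}}, retry: !Str.?Int.end}
@2 + retry  ok  now at !Str.?Int.end
@3 !Str  ok  now at ?Int.end
trace exhausted — no violation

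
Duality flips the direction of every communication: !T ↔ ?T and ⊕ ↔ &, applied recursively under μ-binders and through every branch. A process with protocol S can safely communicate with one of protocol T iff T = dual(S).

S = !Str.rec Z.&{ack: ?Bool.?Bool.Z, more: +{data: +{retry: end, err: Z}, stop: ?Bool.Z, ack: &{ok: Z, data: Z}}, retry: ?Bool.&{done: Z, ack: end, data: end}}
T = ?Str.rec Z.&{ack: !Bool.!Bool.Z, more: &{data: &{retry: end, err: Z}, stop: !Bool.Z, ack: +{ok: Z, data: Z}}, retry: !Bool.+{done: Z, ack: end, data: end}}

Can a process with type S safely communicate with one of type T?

!Str | ?Str  ok
  rec Z | rec Z  ok (μ self-dual)
    &{ack,more,retry} | &{ack,more,retry}  ✗ choice polarity not flipped — not dual

NO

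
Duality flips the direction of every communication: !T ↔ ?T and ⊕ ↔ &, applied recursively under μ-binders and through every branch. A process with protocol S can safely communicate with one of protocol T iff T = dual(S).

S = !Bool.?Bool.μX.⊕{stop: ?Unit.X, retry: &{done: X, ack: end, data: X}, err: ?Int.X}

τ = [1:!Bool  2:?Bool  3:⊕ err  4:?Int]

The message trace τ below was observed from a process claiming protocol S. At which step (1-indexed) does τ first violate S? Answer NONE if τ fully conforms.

NONE

step 1: !Bool  ✓  cont: ?Bool.μX.…
step 2: ?Bool  ✓  cont: μX.…
step 3: ⊕ err  ✓  cont: ?Int.μX.…
step 4: ?Int  ✓  cont: μX.…
τ conforms to S (length 4)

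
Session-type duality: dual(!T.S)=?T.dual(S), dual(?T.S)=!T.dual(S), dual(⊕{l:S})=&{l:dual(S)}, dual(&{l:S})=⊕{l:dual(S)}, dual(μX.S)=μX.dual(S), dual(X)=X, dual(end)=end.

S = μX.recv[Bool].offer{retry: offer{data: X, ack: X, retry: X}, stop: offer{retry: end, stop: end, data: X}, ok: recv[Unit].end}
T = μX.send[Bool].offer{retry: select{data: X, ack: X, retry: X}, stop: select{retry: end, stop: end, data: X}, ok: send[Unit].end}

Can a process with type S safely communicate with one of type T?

NO

μX vs μX  ok (μ self-dual)
  recv[Bool] vs send[Bool]  ok
    offer{retry,stop,ok} vs offer{retry,stop,ok}  ✗ choice polarity not flipped — not dual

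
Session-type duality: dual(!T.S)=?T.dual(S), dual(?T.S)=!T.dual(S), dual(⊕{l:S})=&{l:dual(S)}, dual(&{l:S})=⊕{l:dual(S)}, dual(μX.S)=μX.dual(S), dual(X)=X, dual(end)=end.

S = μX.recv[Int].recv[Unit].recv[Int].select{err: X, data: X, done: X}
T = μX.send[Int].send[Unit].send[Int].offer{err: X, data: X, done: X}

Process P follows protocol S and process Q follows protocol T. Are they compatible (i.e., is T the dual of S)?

YES

μX ‖ μX  match (binder kept)
  recv[Int] ‖ send[Int]  match
    recv[Unit] ‖ send[Unit]  match
      recv[Int] ‖ send[Int]  match
        select{err,data,done} ‖ offer{err,data,done}  match same labels
          • err:
            X ‖ X  match
          • data:
            X ‖ X  match
          • done:
            X ‖ X  match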